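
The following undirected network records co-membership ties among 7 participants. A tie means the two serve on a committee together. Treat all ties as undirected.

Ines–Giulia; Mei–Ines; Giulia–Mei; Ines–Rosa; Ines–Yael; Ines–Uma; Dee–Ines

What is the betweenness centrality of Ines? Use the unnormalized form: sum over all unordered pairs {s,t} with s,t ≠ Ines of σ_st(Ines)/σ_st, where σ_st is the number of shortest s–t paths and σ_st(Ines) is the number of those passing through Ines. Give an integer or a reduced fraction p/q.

Pairs whose geodesics pass through Ines — Giulia–Uma: 1; Giulia–Dee: 1; Giulia–Yael: 1; Giulia–Rosa: 1; Uma–Dee: 1; Uma–Yael: 1; Uma–Mei: 1; Uma–Rosa: 1; Dee–Yael: 1; Dee–Mei: 1; Dee–Rosa: 1; Yael–Mei: 1; Yael–Rosa: 1; Mei–Rosa: 1.
All other pairs contribute 0.
Summing the contributions gives betweenness(Ines) = 14.

14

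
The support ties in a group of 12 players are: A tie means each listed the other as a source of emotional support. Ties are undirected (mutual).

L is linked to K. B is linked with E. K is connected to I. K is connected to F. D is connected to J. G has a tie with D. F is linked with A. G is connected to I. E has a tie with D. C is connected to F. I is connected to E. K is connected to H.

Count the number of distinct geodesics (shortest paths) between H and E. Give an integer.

The shortest distance is 3, and the only length-3 path is H–K–I–E. So there is exactly 1 shortest path.

1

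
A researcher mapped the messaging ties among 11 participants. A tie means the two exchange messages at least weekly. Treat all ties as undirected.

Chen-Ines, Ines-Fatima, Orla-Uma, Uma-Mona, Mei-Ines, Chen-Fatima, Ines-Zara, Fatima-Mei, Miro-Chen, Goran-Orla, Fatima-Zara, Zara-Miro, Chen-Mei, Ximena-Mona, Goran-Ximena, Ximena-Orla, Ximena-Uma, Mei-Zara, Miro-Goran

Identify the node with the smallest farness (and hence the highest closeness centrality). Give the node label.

Miro

Farness (sum of distances to all others) for each node — Chen:22, Fatima:27, Goran:20, Ines:27, Mei:27, Miro:19, Mona:32, Orla:25, Uma:31, Ximena:24, Zara:22.
The smallest farness is 19, for Miro, so Miro has the highest closeness.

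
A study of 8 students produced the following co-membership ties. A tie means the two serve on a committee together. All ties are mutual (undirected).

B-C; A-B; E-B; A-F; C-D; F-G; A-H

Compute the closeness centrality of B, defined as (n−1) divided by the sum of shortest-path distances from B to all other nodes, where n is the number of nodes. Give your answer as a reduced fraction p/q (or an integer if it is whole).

Distances from B: A:1, C:1, D:2, E:1, F:2, G:3, H:2. Sum = 12.
n = 8, so closeness = 7/12.

7/12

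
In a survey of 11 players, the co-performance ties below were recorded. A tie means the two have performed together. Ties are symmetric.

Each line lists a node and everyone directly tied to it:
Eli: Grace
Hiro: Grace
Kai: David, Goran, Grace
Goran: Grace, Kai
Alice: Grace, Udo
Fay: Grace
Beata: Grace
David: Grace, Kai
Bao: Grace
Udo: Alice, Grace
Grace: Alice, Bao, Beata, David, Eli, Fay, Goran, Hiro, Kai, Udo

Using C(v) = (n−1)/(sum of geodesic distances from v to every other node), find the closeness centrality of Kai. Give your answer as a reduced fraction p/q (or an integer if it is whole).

Distances from Kai: Alice:2, Bao:2, Beata:2, David:1, Eli:2, Fay:2, Goran:1, Grace:1, Hiro:2, Udo:2. Sum = 17.
n = 11, so closeness = 10/17.

10/17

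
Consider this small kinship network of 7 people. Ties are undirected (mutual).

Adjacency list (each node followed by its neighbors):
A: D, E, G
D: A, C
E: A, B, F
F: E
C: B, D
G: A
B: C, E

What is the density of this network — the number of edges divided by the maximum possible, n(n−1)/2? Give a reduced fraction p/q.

1/3

There are 7 edges and 7 nodes, so the maximum possible is C(7,2) = 21.
Density = 7/21 = 1/3.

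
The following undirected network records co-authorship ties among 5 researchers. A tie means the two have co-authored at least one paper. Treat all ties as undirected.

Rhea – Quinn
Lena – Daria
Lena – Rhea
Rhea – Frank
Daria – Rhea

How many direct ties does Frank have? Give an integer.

Frank is directly tied to Rhea. That is 1 neighbor, so the degree of Frank is 1.

1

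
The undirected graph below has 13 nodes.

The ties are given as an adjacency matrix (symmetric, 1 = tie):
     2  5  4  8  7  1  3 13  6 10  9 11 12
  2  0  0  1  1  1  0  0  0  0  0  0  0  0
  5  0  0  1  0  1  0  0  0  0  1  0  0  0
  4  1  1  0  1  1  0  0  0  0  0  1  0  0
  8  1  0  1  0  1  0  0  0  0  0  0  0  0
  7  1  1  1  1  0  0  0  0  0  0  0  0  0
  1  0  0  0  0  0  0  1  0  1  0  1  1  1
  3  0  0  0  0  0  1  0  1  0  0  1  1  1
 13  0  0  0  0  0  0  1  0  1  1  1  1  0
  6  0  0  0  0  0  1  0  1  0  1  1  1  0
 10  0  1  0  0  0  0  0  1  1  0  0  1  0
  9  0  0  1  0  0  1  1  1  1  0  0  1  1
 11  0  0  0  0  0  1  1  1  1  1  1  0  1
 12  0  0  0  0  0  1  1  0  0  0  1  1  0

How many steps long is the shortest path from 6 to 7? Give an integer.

One shortest route is 6 – 10 – 5 – 7, which uses 3 edges, and at distance 2 from 6 we only reach {3, 4, 5, 12}, which does not include 7. So d(6,7) = 3.

3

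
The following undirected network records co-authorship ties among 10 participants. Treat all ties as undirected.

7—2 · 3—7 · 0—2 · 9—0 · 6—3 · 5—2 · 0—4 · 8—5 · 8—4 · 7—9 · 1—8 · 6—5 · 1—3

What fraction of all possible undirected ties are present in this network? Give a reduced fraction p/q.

There are 13 edges and 10 nodes, so the maximum possible is C(10,2) = 45.
Density = 13/45.

13/45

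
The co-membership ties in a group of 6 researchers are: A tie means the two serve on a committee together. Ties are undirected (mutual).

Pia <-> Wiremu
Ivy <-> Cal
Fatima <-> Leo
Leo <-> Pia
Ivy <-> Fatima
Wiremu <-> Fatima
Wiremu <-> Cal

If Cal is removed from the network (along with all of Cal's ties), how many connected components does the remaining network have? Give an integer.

1

Cal's neighbors (Ivy and Wiremu) remain reachable from one another through other ties, so the rest of the network stays in one piece.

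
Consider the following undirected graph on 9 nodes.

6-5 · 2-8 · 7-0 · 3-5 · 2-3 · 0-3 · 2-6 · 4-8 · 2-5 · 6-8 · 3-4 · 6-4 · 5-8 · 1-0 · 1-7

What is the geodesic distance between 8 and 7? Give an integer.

4

One shortest route is 8 – 4 – 3 – 0 – 7, which uses 4 edges, and at distance 3 from 8 we only reach {0}, which does not include 7. So d(8,7) = 4.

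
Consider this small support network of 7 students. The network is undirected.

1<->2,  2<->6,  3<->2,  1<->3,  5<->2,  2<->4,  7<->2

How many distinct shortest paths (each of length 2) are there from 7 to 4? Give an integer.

The shortest distance is 2, and the only length-2 path is 7–2–4. So there is exactly 1 shortest path.

1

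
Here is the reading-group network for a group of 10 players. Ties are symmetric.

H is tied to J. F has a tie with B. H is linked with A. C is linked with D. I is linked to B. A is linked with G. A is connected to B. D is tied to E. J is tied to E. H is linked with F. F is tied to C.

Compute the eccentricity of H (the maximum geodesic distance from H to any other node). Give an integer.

3

Distances from H: A:1, B:2, C:2, D:3, E:2, F:1, G:2, I:3, J:1.
The largest is 3 (to D and I), so the eccentricity of H is 3.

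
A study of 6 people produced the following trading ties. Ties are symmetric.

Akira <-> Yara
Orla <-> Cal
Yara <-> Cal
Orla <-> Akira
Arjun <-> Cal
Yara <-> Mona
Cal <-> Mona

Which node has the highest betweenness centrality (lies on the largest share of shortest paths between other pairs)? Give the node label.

Unnormalized betweenness of each node: Akira:1/2, Arjun:0, Cal:11/2, Mona:0, Orla:1, Yara:2.
Cal has the largest value, 11/2, making it the main broker — the node through which the most shortest paths run.

Cal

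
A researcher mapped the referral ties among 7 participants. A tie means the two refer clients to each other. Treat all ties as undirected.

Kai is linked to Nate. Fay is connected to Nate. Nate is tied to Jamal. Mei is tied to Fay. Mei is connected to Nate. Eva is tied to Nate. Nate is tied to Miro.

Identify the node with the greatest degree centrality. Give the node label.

Nate

Degrees — Eva:1, Fay:2, Jamal:1, Kai:1, Mei:2, Miro:1, Nate:6.
The maximum is 6, attained only by Nate.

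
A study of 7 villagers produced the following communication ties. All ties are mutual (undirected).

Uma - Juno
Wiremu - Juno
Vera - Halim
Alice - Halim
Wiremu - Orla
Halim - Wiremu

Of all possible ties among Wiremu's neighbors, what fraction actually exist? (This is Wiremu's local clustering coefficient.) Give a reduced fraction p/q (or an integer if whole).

Wiremu's neighbors: Halim, Juno, and Orla (k = 3).
Possible neighbor pairs: C(3,2) = 3. Edges among them: none → e = 0.
Clustering(Wiremu) = 0/3 = 0.

0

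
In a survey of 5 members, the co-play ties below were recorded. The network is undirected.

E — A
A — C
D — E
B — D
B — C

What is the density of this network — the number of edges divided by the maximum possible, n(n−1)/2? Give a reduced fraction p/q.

There are 5 edges and 5 nodes, so the maximum possible is C(5,2) = 10.
Density = 5/10 = 1/2.

1/2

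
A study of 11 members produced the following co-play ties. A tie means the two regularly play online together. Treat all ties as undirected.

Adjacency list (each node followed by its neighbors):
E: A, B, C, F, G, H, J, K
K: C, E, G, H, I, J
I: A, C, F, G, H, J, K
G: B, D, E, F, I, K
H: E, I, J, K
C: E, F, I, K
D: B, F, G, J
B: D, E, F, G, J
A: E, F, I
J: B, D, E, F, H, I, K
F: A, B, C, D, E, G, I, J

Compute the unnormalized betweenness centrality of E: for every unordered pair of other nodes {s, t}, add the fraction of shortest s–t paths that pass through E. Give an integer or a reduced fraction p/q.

57/10

Pairs whose geodesics pass through E — G–A: 1/3; G–H: 1/3; G–J: 1/6; G–C: 1/4; A–B: 1/2; A–H: 1/2; A–J: 1/3; A–K: 1/2; A–C: 1/3; B–H: 1/2; B–K: 1/3; B–C: 1/2; H–F: 1/3; H–C: 1/3 … (+2 more pairs).
All other pairs contribute 0.
Summing the contributions gives betweenness(E) = 57/10.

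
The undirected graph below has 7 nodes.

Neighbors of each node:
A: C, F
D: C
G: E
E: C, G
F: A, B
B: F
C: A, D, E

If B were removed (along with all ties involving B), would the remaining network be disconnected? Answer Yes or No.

Even without B, every remaining node can still reach every other (the residual graph is connected), so B is not a cut vertex.

No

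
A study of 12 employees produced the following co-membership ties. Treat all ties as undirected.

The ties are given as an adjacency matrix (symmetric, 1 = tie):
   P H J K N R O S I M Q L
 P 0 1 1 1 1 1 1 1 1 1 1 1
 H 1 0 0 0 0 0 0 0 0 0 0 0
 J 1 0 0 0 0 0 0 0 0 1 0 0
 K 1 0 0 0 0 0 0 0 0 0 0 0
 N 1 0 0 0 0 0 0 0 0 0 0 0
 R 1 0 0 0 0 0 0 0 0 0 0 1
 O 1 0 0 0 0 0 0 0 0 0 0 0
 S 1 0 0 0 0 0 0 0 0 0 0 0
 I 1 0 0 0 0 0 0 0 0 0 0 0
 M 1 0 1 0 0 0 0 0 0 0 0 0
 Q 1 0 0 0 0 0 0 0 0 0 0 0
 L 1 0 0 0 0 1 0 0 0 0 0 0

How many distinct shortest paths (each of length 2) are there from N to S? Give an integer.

1

The shortest distance is 2, and the only length-2 path is N–P–S. So there is exactly 1 shortest path.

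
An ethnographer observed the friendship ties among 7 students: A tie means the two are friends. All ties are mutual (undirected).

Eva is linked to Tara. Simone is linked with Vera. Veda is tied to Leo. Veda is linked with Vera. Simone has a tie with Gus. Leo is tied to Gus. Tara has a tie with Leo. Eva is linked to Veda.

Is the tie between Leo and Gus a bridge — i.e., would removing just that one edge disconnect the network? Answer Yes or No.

No

Even without that edge, Leo still reaches Gus via Leo – Veda – Vera – Simone – Gus, so the network stays connected. Not a bridge.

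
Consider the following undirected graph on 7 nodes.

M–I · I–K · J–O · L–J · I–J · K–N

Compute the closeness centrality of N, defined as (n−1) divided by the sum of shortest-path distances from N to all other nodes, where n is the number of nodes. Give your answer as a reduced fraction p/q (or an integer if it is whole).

6/17

Distances from N: I:2, J:3, K:1, L:4, M:3, O:4. Sum = 17.
n = 7, so closeness = 6/17.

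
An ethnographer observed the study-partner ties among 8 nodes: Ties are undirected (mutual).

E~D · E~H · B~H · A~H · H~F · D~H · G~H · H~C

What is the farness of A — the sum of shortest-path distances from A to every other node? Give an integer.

13

Distances from A: B:2, C:2, D:2, E:2, F:2, G:2, H:1.
Sum = 2 + 2 + 2 + 2 + 2 + 2 + 1 = 13.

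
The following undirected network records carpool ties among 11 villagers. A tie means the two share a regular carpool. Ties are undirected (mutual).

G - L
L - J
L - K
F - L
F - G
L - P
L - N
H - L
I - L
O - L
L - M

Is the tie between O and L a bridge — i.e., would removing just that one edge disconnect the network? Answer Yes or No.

Without the O–L edge there is no alternate route between O and L, so the network disconnects. It is a bridge.

Yes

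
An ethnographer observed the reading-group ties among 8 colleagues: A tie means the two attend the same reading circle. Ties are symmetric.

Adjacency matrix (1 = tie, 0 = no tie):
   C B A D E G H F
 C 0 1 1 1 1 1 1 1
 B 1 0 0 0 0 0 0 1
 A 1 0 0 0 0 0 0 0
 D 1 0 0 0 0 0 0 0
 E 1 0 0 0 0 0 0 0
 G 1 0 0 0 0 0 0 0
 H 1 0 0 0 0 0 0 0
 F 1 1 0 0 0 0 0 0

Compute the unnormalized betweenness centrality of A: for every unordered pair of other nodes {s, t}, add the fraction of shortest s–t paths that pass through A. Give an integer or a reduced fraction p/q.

No shortest path between any pair of other nodes passes through A.
Summing the contributions gives betweenness(A) = 0.

0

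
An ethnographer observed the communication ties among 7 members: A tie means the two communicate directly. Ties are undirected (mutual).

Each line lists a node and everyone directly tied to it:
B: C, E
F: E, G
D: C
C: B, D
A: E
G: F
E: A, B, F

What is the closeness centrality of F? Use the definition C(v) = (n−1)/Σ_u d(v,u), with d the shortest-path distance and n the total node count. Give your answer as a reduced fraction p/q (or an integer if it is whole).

Distances from F: A:2, B:2, C:3, D:4, E:1, G:1. Sum = 13.
n = 7, so closeness = 6/13.

6/13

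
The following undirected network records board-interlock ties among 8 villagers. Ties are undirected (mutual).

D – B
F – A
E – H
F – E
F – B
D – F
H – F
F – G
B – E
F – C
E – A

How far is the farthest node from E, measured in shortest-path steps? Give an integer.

Distances from E: A:1, B:1, C:2, D:2, F:1, G:2, H:1.
The largest is 2 (to C, G, and D), so the eccentricity of E is 2.

2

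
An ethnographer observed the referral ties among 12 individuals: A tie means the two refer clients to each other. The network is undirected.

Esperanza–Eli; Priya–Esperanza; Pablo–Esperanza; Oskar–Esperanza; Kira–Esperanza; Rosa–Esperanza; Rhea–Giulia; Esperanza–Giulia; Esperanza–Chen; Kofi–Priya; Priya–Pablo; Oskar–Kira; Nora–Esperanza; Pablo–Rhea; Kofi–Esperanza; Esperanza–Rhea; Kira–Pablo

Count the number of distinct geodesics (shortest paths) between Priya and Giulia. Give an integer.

The shortest distance is 2, and the only length-2 path is Priya–Esperanza–Giulia. So there is exactly 1 shortest path.

1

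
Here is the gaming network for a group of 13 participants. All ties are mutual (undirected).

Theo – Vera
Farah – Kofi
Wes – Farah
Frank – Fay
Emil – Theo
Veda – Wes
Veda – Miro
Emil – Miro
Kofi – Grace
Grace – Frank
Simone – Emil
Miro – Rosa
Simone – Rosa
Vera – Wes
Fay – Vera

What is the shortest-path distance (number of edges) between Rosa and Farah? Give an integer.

4

One shortest route is Rosa – Miro – Veda – Wes – Farah, which uses 4 edges, and at distance 3 from Rosa we only reach {Theo, Wes}, which does not include Farah. So d(Rosa,Farah) = 4.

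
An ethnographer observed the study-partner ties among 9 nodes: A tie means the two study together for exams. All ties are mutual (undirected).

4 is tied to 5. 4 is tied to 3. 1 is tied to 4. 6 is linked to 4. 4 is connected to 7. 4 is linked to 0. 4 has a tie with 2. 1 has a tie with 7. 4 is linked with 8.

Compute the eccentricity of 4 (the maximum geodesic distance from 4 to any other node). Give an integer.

1

Distances from 4: 0:1, 1:1, 2:1, 3:1, 5:1, 6:1, 7:1, 8:1.
The largest is 1 (to 0, 7, 5, 3, 2, 8, 1, and 6), so the eccentricity of 4 is 1.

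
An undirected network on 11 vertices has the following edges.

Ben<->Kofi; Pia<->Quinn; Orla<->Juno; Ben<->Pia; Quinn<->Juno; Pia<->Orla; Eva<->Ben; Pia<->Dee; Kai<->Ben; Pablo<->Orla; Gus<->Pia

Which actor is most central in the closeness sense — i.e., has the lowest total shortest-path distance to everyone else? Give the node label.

Farness (sum of distances to all others) for each node — Ben:18, Dee:24, Eva:27, Gus:24, Juno:27, Kai:27, Kofi:27, Orla:20, Pablo:29, Pia:15, Quinn:22.
The smallest farness is 15, for Pia, so Pia has the highest closeness.

Pia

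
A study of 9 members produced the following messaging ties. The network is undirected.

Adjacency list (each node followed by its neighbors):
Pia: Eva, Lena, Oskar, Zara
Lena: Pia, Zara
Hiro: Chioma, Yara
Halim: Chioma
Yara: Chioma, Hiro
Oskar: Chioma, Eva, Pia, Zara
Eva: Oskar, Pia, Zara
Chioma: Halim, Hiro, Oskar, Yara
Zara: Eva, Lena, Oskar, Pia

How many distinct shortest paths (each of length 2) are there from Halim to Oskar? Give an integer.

The shortest distance is 2, and the only length-2 path is Halim–Chioma–Oskar. So there is exactly 1 shortest path.

1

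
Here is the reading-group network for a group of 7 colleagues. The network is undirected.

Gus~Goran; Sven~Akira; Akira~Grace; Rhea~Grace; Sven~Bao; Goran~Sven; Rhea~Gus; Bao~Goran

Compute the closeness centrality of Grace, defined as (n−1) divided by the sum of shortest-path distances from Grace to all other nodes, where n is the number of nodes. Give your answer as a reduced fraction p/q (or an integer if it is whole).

1/2

Distances from Grace: Akira:1, Bao:3, Goran:3, Gus:2, Rhea:1, Sven:2. Sum = 12.
n = 7, so closeness = 6/12 = 1/2.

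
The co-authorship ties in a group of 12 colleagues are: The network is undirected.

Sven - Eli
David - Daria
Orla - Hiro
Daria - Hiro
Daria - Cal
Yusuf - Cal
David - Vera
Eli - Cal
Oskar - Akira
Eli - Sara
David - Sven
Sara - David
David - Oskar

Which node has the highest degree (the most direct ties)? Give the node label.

Degrees — Akira:1, Cal:3, Daria:3, David:5, Eli:3, Hiro:2, Orla:1, Oskar:2, Sara:2, Sven:2, Vera:1, Yusuf:1.
The maximum is 5, attained only by David.

David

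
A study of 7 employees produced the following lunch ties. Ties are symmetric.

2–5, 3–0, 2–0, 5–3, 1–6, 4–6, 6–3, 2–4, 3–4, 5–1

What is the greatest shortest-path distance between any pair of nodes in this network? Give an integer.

Eccentricity of each node (its greatest distance to any other): 0:3, 1:3, 2:2, 3:2, 4:2, 5:2, 6:2.
The maximum eccentricity is 3, realized for instance by the pair 1–0 via 1 – 5 – 3 – 0. So the diameter is 3.

3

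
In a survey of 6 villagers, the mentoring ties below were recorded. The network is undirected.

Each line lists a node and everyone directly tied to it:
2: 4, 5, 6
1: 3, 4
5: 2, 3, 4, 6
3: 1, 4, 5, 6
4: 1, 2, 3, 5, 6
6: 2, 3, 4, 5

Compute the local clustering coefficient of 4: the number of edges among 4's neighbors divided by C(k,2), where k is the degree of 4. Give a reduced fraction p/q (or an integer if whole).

3/5

4's neighbors: 1, 2, 3, 5, and 6 (k = 5).
Possible neighbor pairs: C(5,2) = 10. Edges among them: 1–3, 2–5, 2–6, 3–5, 3–6, 5–6 → e = 6.
Clustering(4) = 6/10 = 3/5.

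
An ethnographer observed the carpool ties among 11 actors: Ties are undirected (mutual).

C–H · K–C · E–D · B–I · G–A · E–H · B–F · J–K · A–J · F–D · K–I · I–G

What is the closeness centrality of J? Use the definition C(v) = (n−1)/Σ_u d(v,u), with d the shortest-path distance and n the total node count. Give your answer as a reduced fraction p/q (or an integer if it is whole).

Distances from J: A:1, B:3, C:2, D:5, E:4, F:4, G:2, H:3, I:2, K:1. Sum = 27.
n = 11, so closeness = 10/27.

10/27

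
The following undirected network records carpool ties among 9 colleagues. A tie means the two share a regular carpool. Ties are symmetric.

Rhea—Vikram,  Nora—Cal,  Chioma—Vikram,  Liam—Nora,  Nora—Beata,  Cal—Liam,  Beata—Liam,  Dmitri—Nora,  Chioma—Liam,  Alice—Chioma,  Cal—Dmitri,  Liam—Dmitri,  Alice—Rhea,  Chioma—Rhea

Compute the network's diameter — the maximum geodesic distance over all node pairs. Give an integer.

Eccentricity of each node (its greatest distance to any other): Alice:3, Beata:3, Cal:3, Chioma:2, Dmitri:3, Liam:2, Nora:3, Rhea:3, Vikram:3.
The maximum eccentricity is 3, realized for instance by the pair Vikram–Cal via Vikram – Chioma – Liam – Cal. So the diameter is 3.

3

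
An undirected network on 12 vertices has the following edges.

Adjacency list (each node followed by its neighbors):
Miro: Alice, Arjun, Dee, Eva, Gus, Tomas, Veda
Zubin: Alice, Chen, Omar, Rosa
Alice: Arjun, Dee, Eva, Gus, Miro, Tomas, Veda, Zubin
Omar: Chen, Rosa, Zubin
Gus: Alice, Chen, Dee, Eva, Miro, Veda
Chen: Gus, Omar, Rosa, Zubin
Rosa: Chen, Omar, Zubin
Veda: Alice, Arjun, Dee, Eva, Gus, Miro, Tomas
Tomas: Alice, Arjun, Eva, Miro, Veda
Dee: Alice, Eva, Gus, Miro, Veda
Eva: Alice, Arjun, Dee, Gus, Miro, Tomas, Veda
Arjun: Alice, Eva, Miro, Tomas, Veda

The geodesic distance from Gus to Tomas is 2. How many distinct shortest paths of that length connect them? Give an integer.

4

The shortest distance is 2. The length-2 paths are: Gus–Miro–Tomas; Gus–Alice–Tomas; Gus–Eva–Tomas; Gus–Veda–Tomas.
That gives 4 distinct shortest paths.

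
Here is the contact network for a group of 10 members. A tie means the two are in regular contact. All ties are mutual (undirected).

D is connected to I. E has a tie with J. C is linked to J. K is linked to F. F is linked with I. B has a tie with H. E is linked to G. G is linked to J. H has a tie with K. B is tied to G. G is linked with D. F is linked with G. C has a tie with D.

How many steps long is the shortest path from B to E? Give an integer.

One shortest route is B – G – E, which uses 2 edges, and B and E are not directly tied, so nothing shorter exists. So d(B,E) = 2.

2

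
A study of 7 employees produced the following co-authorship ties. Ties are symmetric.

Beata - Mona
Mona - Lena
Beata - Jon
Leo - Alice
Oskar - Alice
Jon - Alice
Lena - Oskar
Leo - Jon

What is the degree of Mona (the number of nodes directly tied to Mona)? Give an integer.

Mona is directly tied to Beata and Lena. That is 2 neighbors, so the degree of Mona is 2.

2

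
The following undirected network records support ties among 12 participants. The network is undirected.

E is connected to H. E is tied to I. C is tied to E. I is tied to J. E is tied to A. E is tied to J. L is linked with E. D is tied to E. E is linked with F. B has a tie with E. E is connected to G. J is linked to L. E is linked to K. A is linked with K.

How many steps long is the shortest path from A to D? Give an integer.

2

One shortest route is A – E – D, which uses 2 edges, and A and D are not directly tied, so nothing shorter exists. So d(A,D) = 2.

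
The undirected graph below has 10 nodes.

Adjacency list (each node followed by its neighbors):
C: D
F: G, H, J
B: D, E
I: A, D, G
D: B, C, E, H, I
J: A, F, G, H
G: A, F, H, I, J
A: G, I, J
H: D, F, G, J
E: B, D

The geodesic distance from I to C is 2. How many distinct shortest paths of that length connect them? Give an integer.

The shortest distance is 2, and the only length-2 path is I–D–C. So there is exactly 1 shortest path.

1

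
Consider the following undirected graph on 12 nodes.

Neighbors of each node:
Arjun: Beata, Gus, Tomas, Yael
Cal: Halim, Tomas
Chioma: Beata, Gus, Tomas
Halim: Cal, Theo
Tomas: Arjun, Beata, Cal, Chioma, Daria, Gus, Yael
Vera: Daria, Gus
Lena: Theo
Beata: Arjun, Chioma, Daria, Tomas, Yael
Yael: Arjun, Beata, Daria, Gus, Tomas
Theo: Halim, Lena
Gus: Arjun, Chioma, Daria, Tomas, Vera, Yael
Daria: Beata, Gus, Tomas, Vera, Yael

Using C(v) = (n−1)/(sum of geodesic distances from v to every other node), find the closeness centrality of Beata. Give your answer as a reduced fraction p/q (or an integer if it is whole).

11/23

Distances from Beata: Arjun:1, Cal:2, Chioma:1, Daria:1, Gus:2, Halim:3, Lena:5, Theo:4, Tomas:1, Vera:2, Yael:1. Sum = 23.
n = 12, so closeness = 11/23.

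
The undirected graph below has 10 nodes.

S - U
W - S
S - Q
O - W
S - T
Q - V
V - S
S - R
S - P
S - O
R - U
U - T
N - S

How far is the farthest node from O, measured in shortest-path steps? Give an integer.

2

Distances from O: N:2, P:2, Q:2, R:2, S:1, T:2, U:2, V:2, W:1.
The largest is 2 (to P, N, R, Q, U, T, and V), so the eccentricity of O is 2.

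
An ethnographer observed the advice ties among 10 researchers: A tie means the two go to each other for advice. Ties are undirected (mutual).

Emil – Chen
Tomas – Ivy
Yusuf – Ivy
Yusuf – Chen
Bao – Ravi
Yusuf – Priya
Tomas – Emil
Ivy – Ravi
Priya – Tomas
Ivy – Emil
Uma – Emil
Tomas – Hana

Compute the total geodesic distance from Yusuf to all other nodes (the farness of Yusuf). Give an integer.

18

Distances from Yusuf: Bao:3, Chen:1, Emil:2, Hana:3, Ivy:1, Priya:1, Ravi:2, Tomas:2, Uma:3.
Sum = 3 + 1 + 2 + 3 + 1 + 1 + 2 + 2 + 3 = 18.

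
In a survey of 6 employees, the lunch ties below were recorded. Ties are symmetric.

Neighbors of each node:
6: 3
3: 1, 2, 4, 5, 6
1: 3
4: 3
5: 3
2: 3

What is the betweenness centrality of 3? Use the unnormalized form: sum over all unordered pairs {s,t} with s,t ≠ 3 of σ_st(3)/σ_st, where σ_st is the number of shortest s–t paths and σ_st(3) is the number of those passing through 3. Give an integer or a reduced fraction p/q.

Pairs whose geodesics pass through 3 — 6–2: 1; 6–4: 1; 6–5: 1; 6–1: 1; 2–4: 1; 2–5: 1; 2–1: 1; 4–5: 1; 4–1: 1; 5–1: 1.
All other pairs contribute 0.
Summing the contributions gives betweenness(3) = 10.

10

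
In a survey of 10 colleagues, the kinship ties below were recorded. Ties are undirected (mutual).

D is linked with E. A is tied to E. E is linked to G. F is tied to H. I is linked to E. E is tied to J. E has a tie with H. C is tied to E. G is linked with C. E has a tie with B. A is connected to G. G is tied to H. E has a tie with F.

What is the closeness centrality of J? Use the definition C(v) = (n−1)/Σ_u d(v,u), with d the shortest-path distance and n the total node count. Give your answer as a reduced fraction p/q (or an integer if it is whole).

Distances from J: A:2, B:2, C:2, D:2, E:1, F:2, G:2, H:2, I:2. Sum = 17.
n = 10, so closeness = 9/17.

9/17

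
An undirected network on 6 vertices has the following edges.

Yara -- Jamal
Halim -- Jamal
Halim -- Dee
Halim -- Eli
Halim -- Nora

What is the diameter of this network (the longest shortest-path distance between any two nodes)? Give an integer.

Eccentricity of each node (its greatest distance to any other): Dee:3, Eli:3, Halim:2, Jamal:2, Nora:3, Yara:3.
The maximum eccentricity is 3, realized for instance by the pair Yara–Eli via Yara – Jamal – Halim – Eli. So the diameter is 3.

3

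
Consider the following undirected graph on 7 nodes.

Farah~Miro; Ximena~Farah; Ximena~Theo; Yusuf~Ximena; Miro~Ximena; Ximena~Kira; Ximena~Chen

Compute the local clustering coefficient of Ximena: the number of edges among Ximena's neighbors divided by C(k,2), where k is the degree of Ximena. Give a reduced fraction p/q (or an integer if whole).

1/15

Ximena's neighbors: Chen, Farah, Kira, Miro, Theo, and Yusuf (k = 6).
Possible neighbor pairs: C(6,2) = 15. Edges among them: Farah–Miro → e = 1.
Clustering(Ximena) = 1/15.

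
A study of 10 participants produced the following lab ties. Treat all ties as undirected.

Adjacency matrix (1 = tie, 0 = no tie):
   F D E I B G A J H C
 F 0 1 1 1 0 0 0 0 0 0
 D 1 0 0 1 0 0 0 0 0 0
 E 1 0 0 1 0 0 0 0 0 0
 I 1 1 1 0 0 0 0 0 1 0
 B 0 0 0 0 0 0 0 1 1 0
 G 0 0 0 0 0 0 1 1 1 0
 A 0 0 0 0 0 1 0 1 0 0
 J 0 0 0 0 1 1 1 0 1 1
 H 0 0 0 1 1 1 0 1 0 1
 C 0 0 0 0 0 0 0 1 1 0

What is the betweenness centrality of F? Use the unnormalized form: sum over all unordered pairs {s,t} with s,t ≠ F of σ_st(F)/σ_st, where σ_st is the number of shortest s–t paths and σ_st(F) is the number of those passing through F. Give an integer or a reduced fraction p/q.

1/2

Pairs whose geodesics pass through F — D–E: 1/2.
All other pairs contribute 0.
Summing the contributions gives betweenness(F) = 1/2.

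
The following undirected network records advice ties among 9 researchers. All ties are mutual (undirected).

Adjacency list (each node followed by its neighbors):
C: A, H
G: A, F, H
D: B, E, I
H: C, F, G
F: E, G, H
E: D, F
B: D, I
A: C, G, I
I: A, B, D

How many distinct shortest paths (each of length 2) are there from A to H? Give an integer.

The shortest distance is 2. The length-2 paths are: A–G–H; A–C–H.
That gives 2 distinct shortest paths.

2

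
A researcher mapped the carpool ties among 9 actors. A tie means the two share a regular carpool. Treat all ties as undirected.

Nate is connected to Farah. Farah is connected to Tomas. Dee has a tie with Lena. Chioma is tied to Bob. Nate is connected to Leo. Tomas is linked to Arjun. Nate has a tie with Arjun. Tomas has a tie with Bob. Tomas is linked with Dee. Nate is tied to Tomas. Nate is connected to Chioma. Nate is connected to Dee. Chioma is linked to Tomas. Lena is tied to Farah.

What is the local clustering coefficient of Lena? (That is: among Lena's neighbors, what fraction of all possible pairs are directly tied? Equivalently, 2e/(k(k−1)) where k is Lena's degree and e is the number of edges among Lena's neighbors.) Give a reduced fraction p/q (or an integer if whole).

Lena's neighbors: Dee and Farah (k = 2).
Possible neighbor pairs: C(2,2) = 1. Edges among them: none → e = 0.
Clustering(Lena) = 0/1.

0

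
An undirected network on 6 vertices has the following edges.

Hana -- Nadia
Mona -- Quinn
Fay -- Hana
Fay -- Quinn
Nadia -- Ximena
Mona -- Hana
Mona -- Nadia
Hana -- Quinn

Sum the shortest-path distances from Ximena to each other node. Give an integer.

Distances from Ximena: Fay:3, Hana:2, Mona:2, Nadia:1, Quinn:3.
Sum = 3 + 2 + 2 + 1 + 3 = 11.

11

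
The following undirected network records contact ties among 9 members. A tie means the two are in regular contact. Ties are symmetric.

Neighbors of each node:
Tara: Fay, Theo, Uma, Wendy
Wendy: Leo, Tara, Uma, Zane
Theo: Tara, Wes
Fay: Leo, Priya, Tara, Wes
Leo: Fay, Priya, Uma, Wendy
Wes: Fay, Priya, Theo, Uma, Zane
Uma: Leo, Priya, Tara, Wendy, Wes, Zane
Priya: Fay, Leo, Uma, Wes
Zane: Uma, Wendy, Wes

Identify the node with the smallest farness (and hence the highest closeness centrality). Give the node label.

Uma

Farness (sum of distances to all others) for each node — Fay:12, Leo:13, Priya:12, Tara:12, Theo:15, Uma:10, Wendy:12, Wes:11, Zane:13.
The smallest farness is 10, for Uma, so Uma has the highest closeness.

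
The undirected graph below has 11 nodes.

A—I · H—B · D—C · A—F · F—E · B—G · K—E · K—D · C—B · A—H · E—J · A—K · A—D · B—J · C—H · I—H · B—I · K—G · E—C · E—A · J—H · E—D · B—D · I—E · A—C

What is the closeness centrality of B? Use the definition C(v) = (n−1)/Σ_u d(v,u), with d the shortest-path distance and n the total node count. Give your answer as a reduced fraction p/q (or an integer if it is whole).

2/3

Distances from B: A:2, C:1, D:1, E:2, F:3, G:1, H:1, I:1, J:1, K:2. Sum = 15.
n = 11, so closeness = 10/15 = 2/3.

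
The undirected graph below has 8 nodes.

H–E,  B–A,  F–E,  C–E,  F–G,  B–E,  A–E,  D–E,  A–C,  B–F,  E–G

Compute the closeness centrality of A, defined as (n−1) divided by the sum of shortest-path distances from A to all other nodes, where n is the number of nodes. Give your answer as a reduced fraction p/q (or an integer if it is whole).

7/11

Distances from A: B:1, C:1, D:2, E:1, F:2, G:2, H:2. Sum = 11.
n = 8, so closeness = 7/11.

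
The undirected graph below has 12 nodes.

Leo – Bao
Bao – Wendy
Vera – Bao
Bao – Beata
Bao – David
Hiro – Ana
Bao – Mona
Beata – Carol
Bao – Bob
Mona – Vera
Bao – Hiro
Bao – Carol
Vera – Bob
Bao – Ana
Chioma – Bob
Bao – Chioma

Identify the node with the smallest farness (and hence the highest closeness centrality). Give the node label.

Farness (sum of distances to all others) for each node — Ana:20, Bao:11, Beata:20, Bob:19, Carol:20, Chioma:20, David:21, Hiro:20, Leo:21, Mona:20, Vera:19, Wendy:21.
The smallest farness is 11, for Bao, so Bao has the highest closeness.

Bao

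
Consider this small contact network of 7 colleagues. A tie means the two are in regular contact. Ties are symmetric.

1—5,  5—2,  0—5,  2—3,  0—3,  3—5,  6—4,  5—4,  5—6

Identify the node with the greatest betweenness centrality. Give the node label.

Unnormalized betweenness of each node: 0:0, 1:0, 2:0, 3:1/2, 4:0, 5:23/2, 6:0.
5 has the largest value, 23/2, making it the main broker — the node through which the most shortest paths run.

5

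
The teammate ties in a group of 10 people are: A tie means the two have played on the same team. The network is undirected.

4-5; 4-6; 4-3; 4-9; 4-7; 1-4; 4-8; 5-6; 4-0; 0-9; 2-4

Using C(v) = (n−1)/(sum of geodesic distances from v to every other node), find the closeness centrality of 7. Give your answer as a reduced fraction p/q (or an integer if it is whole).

Distances from 7: 0:2, 1:2, 2:2, 3:2, 4:1, 5:2, 6:2, 8:2, 9:2. Sum = 17.
n = 10, so closeness = 9/17.

9/17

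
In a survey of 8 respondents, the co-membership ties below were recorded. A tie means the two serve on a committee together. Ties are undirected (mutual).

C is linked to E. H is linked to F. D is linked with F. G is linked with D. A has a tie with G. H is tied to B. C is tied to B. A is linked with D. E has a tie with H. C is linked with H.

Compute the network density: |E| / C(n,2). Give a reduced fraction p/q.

5/14

There are 10 edges and 8 nodes, so the maximum possible is C(8,2) = 28.
Density = 10/28 = 5/14.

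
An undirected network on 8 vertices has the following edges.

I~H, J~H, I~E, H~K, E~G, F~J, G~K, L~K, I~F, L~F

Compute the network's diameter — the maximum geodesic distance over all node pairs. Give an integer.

3

Eccentricity of each node (its greatest distance to any other): E:3, F:3, G:3, H:2, I:2, J:3, K:2, L:3.
The maximum eccentricity is 3, realized for instance by the pair L–E via L – F – I – E. So the diameter is 3.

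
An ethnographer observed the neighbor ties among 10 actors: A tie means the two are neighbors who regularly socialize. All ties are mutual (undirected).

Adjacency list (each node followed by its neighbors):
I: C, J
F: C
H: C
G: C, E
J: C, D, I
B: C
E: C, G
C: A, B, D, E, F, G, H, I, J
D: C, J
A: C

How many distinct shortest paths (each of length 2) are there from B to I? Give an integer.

1

The shortest distance is 2, and the only length-2 path is B–C–I. So there is exactly 1 shortest path.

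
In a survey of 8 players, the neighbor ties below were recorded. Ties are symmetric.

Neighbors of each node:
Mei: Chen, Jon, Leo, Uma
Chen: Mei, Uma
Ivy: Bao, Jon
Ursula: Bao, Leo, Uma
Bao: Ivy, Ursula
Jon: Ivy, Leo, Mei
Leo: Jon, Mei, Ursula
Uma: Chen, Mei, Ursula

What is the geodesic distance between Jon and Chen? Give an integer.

2

One shortest route is Jon – Mei – Chen, which uses 2 edges, and Jon and Chen are not directly tied, so nothing shorter exists. So d(Jon,Chen) = 2.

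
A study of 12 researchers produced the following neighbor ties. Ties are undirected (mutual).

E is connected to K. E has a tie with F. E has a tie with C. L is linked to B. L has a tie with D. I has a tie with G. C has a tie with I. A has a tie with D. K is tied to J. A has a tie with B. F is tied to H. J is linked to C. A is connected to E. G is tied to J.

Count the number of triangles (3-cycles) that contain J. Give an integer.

0

J's neighbors are C, G, and K, but none of them are tied to each other, so no triangle contains J.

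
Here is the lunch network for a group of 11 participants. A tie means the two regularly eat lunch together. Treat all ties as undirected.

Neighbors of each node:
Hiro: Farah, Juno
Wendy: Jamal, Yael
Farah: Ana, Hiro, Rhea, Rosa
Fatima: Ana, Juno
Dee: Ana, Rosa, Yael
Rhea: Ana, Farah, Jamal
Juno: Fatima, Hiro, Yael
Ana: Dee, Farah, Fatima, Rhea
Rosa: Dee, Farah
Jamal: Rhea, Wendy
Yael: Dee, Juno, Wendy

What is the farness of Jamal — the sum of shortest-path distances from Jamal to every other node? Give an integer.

23

Distances from Jamal: Ana:2, Dee:3, Farah:2, Fatima:3, Hiro:3, Juno:3, Rhea:1, Rosa:3, Wendy:1, Yael:2.
Sum = 2 + 3 + 2 + 3 + 3 + 3 + 1 + 3 + 1 + 2 = 23.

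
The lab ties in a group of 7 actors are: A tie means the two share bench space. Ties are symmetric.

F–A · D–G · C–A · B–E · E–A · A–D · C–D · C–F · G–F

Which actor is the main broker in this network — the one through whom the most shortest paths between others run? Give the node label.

A

Unnormalized betweenness of each node: A:25/3, B:0, C:1/3, D:2, E:5, F:2, G:1/3.
A has the largest value, 25/3, making it the main broker — the node through which the most shortest paths run.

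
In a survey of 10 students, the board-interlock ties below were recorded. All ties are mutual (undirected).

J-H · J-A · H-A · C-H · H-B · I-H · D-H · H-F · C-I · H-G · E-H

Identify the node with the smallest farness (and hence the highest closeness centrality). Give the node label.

Farness (sum of distances to all others) for each node — A:16, B:17, C:16, D:17, E:17, F:17, G:17, H:9, I:16, J:16.
The smallest farness is 9, for H, so H has the highest closeness.

H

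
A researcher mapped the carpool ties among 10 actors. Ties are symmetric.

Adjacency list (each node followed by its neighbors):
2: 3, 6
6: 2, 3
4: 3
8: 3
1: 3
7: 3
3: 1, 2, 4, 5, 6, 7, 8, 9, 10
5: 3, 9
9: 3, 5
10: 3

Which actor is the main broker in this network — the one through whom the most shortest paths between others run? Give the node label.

3

Unnormalized betweenness of each node: 1:0, 2:0, 3:34, 4:0, 5:0, 6:0, 7:0, 8:0, 9:0, 10:0.
3 has the largest value, 34, making it the main broker — the node through which the most shortest paths run.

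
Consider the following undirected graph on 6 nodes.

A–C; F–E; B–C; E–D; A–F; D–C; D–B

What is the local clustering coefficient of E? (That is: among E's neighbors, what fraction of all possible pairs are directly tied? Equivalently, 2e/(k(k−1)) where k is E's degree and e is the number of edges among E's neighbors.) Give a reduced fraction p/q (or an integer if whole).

E's neighbors: D and F (k = 2).
Possible neighbor pairs: C(2,2) = 1. Edges among them: none → e = 0.
Clustering(E) = 0/1.

0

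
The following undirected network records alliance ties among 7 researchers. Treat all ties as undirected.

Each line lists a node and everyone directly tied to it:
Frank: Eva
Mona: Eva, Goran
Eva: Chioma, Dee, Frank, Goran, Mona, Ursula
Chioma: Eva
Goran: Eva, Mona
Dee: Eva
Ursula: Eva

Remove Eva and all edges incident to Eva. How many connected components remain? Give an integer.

5

Without Eva, the remaining ties split the others into: {Goran, Mona}; {Chioma}; {Frank}; {Ursula}; {Dee}.
That's 5 separate components.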